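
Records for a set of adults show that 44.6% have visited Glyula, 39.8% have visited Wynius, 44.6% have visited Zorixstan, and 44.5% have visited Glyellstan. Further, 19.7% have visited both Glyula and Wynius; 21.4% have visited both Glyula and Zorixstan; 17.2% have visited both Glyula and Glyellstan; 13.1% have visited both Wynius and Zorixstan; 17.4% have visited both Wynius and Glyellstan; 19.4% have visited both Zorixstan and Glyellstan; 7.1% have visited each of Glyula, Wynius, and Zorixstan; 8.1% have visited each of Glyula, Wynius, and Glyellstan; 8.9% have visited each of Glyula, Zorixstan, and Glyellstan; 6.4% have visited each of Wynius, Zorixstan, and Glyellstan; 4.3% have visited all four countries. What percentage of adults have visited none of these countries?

Inclusion–exclusion gives
P(≥1) = 44.6 + 39.8 + 44.6 + 44.5 − 19.7 − 21.4 − 17.2 − 13.1 − 17.4 − 19.4 + 7.1 + 8.1 + 8.9 + 6.4 − 4.3 = 91.5%
P(none) = 100% − 91.5% = 8.5%

8.5%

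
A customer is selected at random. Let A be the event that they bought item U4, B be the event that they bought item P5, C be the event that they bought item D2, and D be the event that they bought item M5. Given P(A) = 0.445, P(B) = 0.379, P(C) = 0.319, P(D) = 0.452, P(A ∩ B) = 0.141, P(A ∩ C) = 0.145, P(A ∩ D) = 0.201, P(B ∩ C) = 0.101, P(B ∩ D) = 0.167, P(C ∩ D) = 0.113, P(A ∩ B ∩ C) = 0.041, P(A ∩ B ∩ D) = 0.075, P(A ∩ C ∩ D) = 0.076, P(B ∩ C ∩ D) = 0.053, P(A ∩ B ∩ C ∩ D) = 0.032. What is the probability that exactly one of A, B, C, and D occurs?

0.466

By inclusion–exclusion (exactly-one form):
P(exactly one) = 0.445 + 0.379 + 0.319 + 0.452 − 2·0.141 − 2·0.145 − 2·0.201 − 2·0.101 − 2·0.167 − 2·0.113 + 3·0.041 + 3·0.075 + 3·0.076 + 3·0.053 − 4·0.032 = 0.466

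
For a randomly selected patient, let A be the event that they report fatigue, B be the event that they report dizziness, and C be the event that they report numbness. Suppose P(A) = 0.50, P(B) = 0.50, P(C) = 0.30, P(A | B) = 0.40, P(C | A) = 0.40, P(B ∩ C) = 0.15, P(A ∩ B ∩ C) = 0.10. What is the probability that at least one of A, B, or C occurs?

P(A ∩ B) = P(B)·P(A|B) = 0.50 × 0.40 = 0.20
P(A ∩ C) = P(A)·P(C|A) = 0.50 × 0.40 = 0.20
Apply inclusion-exclusion:
P(A ∪ B ∪ C) = 0.50 + 0.50 + 0.30 − 0.20 − 0.20 − 0.15 + 0.10 = 0.85

0.85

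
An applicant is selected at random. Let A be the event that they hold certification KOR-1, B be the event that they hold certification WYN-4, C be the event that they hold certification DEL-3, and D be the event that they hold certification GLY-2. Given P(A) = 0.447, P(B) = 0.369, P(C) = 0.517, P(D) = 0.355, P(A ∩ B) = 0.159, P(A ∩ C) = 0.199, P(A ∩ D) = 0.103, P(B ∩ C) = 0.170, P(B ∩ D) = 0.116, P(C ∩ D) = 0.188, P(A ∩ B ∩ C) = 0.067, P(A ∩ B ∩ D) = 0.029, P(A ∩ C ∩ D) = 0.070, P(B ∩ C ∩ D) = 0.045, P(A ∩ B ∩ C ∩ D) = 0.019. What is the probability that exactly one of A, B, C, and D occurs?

0.375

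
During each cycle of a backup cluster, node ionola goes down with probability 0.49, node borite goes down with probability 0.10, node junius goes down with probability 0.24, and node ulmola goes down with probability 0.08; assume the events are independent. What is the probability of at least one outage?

Since the events are independent, P(none) is the product of the individual non-occurrence probabilities.
P(none) = (1 − 0.49) × (1 − 0.10) × (1 − 0.24) × (1 − 0.08) = 0.51 × 0.90 × 0.76 × 0.92 = 0.3209328
P(at least one) = 1 − 0.3209328 = 0.6790672

0.6790672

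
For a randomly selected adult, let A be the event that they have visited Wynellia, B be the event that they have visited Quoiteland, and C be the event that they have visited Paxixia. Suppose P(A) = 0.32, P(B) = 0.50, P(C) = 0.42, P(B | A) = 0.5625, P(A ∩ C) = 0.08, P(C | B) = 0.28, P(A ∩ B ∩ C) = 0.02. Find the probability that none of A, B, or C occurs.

0.14

P(A ∩ B) = P(A)·P(B|A) = 0.32 × 0.5625 = 0.18
P(B ∩ C) = P(B)·P(C|B) = 0.50 × 0.28 = 0.14
P(A ∪ B ∪ C) = 0.32 + 0.50 + 0.42 − 0.18 − 0.08 − 0.14 + 0.02 = 0.86
P(none) = 1 − 0.86 = 0.14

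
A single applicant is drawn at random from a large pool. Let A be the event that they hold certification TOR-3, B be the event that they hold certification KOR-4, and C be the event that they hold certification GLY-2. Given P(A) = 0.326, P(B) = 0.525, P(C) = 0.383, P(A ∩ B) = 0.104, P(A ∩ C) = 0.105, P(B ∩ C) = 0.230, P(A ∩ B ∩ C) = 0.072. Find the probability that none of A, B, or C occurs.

P(A ∪ B ∪ C) = 0.326 + 0.525 + 0.383 − 0.104 − 0.105 − 0.230 + 0.072 = 0.867
P(none) = 1 − 0.867 = 0.133

0.133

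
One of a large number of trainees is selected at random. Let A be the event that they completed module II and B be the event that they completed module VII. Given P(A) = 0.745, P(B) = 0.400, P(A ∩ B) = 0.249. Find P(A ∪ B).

By inclusion-exclusion,
P(A ∪ B) = 0.745 + 0.400 − 0.249 = 0.896

0.896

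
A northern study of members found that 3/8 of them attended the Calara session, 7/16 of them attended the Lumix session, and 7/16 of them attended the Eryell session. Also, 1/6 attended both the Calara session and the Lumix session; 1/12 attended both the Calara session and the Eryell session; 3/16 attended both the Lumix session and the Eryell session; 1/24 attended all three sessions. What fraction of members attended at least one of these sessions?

41/48

Using inclusion–exclusion:
P(at least one) = 3/8 + 7/16 + 7/16 − 1/6 − 1/12 − 3/16 + 1/24 = 41/48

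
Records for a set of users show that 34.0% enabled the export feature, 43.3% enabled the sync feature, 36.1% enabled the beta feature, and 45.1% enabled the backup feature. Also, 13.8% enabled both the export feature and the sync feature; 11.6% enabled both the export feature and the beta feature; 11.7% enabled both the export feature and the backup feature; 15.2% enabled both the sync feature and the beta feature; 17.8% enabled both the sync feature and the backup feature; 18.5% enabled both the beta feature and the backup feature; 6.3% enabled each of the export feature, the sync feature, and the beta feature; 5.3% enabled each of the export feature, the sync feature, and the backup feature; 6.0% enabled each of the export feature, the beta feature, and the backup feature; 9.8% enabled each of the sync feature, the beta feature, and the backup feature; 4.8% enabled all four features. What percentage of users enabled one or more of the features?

92.5%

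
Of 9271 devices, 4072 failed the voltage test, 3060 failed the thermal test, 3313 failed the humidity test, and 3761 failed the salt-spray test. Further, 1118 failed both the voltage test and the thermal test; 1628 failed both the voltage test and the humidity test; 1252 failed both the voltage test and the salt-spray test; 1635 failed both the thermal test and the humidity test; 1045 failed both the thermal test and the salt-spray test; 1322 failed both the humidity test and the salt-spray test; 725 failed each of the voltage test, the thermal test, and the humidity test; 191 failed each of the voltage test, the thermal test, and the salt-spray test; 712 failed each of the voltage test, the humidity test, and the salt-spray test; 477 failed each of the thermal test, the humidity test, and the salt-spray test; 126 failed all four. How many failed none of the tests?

1086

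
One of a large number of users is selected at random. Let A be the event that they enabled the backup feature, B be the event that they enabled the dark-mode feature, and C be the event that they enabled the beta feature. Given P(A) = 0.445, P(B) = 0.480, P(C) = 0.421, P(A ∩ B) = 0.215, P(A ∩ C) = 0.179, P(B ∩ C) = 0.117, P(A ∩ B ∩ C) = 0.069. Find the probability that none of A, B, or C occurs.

Apply inclusion-exclusion:
P(A ∪ B ∪ C) = 0.445 + 0.480 + 0.421 − 0.215 − 0.179 − 0.117 + 0.069 = 0.904
P(none) = 1 − 0.904 = 0.096

0.096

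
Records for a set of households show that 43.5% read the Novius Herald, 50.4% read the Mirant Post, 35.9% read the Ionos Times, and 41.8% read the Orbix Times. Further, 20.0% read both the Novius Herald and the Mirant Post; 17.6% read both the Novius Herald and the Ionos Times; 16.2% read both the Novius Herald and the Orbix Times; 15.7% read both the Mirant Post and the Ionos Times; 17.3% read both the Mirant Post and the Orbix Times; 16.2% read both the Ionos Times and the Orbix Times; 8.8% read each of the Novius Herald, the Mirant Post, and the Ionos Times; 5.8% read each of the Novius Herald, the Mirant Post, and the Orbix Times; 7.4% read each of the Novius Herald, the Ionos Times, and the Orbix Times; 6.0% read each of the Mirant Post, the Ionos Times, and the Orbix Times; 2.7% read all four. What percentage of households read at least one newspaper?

Inclusion–exclusion gives
P(at least one) = 43.5 + 50.4 + 35.9 + 41.8 − 20.0 − 17.6 − 16.2 − 15.7 − 17.3 − 16.2 + 8.8 + 5.8 + 7.4 + 6.0 − 2.7 = 93.9%

93.9%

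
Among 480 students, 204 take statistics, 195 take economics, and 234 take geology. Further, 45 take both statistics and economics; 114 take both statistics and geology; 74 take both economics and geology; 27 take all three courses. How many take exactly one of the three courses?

248

|exactly one| = 204 + 195 + 234 − 2·45 − 2·114 − 2·74 + 3·27 = 248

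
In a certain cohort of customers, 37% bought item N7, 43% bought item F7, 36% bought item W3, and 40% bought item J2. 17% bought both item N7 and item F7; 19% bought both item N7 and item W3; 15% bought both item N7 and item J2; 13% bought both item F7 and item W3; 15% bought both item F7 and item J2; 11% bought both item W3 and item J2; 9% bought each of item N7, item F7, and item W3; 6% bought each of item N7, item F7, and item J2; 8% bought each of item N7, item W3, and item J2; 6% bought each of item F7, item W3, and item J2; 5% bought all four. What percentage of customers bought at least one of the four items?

90%

P(union) = 37 + 43 + 36 + 40 − 17 − 19 − 15 − 13 − 15 − 11 + 9 + 6 + 8 + 6 − 5 = 90%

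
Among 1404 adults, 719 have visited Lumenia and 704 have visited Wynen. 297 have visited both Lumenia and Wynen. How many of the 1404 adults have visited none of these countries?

|union| = 719 + 704 − 297 = 1126
None: 1404 − 1126 = 278

278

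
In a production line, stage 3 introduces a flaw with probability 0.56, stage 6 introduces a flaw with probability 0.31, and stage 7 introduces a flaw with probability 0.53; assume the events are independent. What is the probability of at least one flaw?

P(none) = (1 − 0.56) × (1 − 0.31) × (1 − 0.53) = 0.44 × 0.69 × 0.47 = 0.142692
P(at least one) = 1 − 0.142692 = 0.857308

0.857308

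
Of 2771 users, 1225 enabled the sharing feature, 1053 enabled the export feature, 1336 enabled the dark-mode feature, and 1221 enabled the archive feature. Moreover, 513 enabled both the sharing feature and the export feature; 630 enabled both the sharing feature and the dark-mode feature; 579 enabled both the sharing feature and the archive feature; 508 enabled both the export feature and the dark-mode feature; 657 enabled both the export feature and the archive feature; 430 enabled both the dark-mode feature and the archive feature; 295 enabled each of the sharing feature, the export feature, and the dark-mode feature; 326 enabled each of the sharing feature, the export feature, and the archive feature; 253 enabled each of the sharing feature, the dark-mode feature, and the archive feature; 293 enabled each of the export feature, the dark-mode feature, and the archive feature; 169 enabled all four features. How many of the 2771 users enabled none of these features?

|union| = 1225 + 1053 + 1336 + 1221 − 513 − 630 − 579 − 508 − 657 − 430 + 295 + 326 + 253 + 293 − 169 = 2516
None: 2771 − 2516 = 255

255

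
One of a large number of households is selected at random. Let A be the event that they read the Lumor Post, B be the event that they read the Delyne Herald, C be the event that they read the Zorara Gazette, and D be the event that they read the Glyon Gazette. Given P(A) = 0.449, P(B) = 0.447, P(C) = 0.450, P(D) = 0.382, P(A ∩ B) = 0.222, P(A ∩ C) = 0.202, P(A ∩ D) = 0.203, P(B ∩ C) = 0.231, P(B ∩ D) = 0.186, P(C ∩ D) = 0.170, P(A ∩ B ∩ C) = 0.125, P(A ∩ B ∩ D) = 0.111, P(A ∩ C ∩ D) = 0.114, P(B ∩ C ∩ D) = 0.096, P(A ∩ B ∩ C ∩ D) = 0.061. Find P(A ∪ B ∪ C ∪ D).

Using inclusion–exclusion:
P(A ∪ B ∪ C ∪ D) = 0.449 + 0.447 + 0.450 + 0.382 − 0.222 − 0.202 − 0.203 − 0.231 − 0.186 − 0.170 + 0.125 + 0.111 + 0.114 + 0.096 − 0.061 = 0.899

0.899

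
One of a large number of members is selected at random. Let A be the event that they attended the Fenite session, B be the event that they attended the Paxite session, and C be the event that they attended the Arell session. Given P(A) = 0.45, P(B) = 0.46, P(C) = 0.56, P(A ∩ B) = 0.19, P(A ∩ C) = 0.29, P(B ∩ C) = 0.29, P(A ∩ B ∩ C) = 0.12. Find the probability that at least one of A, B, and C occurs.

P(A ∪ B ∪ C) = 0.45 + 0.46 + 0.56 − 0.19 − 0.29 − 0.29 + 0.12 = 0.82

0.82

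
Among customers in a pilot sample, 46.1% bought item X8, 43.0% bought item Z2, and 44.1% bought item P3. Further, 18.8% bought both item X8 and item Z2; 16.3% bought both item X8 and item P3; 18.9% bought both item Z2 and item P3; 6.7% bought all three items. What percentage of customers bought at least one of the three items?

85.9%

Apply inclusion-exclusion:
P(≥1) = 46.1 + 43.0 + 44.1 − 18.8 − 16.3 − 18.9 + 6.7 = 85.9%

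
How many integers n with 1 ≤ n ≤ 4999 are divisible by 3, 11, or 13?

2202

Using inclusion–exclusion:
1666 + 454 + 384 − 151 − 128 − 34 + 11 = 2202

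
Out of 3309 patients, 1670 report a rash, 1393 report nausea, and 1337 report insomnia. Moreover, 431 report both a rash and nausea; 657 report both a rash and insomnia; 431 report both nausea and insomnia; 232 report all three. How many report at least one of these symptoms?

3113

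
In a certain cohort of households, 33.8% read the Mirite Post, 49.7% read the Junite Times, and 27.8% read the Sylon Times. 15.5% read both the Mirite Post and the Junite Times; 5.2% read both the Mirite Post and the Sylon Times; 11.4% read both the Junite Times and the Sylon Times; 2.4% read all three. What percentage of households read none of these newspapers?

By inclusion–exclusion:
P(at least one) = 33.8 + 49.7 + 27.8 − 15.5 − 5.2 − 11.4 + 2.4 = 81.6%
P(none) = 100% − 81.6% = 18.4%

18.4%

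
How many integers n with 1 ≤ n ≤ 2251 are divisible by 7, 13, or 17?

Using inclusion–exclusion:
floor(2251/7) + floor(2251/13) + floor(2251/17) − floor(2251/91) − floor(2251/119) − floor(2251/221) + floor(2251/1547) = 321 + 173 + 132 − 24 − 18 − 10 + 1 = 575

575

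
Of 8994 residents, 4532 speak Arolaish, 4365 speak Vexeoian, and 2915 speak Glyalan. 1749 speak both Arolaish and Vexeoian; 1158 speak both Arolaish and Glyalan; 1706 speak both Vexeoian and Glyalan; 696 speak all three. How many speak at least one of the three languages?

N(≥1) = 4532 + 4365 + 2915 − 1749 − 1158 − 1706 + 696 = 7895

7895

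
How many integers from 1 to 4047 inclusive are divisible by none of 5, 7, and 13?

2562

809 + 578 + 311 − 115 − 62 − 44 + 8 = 1485
4047 − 1485 = 2562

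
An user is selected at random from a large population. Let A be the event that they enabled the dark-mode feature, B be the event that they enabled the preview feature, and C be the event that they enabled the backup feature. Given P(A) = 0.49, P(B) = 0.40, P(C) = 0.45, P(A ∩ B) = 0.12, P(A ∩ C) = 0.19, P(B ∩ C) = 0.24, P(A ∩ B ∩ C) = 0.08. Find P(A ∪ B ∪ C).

0.87

P(A ∪ B ∪ C) = 0.49 + 0.40 + 0.45 − 0.12 − 0.19 − 0.24 + 0.08 = 0.87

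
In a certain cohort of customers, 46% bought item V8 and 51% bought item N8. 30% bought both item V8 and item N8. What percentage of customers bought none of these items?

33%

P(≥1) = 46 + 51 − 30 = 67%
P(none) = 100% − 67% = 33%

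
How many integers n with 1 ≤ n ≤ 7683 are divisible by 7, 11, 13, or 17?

By inclusion-exclusion,
⌊7683/7⌋ + ⌊7683/11⌋ + ⌊7683/13⌋ + ⌊7683/17⌋ − ⌊7683/77⌋ − ⌊7683/91⌋ − ⌊7683/119⌋ − ⌊7683/143⌋ − ⌊7683/187⌋ − ⌊7683/221⌋ + ⌊7683/1001⌋ + ⌊7683/1309⌋ + ⌊7683/1547⌋ + ⌊7683/2431⌋ − ⌊7683/17017⌋ = 1097 + 698 + 591 + 451 − 99 − 84 − 64 − 53 − 41 − 34 + 7 + 5 + 4 + 3 − 0 = 2481

2481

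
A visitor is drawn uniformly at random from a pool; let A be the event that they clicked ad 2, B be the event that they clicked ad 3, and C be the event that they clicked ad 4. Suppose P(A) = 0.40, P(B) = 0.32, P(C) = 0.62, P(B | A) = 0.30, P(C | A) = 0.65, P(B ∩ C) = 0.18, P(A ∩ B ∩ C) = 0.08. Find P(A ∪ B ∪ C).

0.86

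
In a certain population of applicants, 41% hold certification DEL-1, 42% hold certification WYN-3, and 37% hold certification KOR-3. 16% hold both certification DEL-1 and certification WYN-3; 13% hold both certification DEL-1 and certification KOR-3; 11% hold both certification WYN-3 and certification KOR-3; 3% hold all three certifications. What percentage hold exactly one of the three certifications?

Using the inclusion–exclusion count for exactly one event:
P(exactly one) = 41 + 42 + 37 − 2·16 − 2·13 − 2·11 + 3·3 = 49%

49%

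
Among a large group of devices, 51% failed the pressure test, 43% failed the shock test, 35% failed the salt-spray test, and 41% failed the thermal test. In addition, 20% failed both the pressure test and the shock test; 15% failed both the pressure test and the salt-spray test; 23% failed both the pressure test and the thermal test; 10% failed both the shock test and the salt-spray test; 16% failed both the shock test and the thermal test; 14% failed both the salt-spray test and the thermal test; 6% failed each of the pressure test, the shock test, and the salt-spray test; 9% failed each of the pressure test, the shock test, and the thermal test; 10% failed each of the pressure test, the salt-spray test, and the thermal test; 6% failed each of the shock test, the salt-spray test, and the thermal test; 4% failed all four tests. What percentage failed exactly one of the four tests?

By inclusion–exclusion (exactly-one form):
P(exactly one) = 51 + 43 + 35 + 41 − 2·20 − 2·15 − 2·23 − 2·10 − 2·16 − 2·14 + 3·6 + 3·9 + 3·10 + 3·6 − 4·4 = 51%

51%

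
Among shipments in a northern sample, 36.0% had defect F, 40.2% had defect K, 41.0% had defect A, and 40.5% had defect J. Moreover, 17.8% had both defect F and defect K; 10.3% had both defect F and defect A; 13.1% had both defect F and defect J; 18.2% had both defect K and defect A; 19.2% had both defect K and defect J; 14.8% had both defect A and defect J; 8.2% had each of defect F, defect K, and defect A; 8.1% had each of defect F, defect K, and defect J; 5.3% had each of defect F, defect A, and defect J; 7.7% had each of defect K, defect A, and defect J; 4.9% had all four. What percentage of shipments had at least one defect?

Using inclusion–exclusion:
P(union) = 36.0 + 40.2 + 41.0 + 40.5 − 17.8 − 10.3 − 13.1 − 18.2 − 19.2 − 14.8 + 8.2 + 8.1 + 5.3 + 7.7 − 4.9 = 88.7%

88.7%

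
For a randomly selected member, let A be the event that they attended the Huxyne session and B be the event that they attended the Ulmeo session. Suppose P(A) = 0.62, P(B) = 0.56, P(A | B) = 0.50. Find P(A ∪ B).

0.90

P(A ∩ B) = P(B)·P(A|B) = 0.56 × 0.50 = 0.28
By inclusion–exclusion:
P(A ∪ B) = 0.62 + 0.56 − 0.28 = 0.90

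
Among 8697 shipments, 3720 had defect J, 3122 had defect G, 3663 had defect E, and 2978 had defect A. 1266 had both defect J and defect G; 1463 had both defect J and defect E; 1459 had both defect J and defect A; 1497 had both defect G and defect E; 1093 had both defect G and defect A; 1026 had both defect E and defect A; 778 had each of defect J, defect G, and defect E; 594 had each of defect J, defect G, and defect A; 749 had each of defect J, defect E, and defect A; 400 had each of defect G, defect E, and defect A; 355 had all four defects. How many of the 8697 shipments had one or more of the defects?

7845

Inclusion–exclusion gives
|at least one| = 3720 + 3122 + 3663 + 2978 − 1266 − 1463 − 1459 − 1497 − 1093 − 1026 + 778 + 594 + 749 + 400 − 355 = 7845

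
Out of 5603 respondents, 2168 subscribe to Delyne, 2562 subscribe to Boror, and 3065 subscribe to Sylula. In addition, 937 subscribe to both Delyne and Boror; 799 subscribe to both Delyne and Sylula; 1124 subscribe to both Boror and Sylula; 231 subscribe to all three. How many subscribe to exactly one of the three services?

2768

Using the inclusion–exclusion count for exactly one event:
|exactly one| = 2168 + 2562 + 3065 − 2·937 − 2·799 − 2·1124 + 3·231 = 2768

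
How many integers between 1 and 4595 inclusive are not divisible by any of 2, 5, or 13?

floor(4595/2) + floor(4595/5) + floor(4595/13) − floor(4595/10) − floor(4595/26) − floor(4595/65) + floor(4595/130) = 2297 + 919 + 353 − 459 − 176 − 70 + 35 = 2899
4595 − 2899 = 1696

1696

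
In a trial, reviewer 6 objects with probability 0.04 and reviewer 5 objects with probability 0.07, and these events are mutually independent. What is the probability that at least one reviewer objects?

0.1072

Independence gives P(none) = ∏(1 − pᵢ).
P(none) = (1 − 0.04) × (1 − 0.07) = 0.96 × 0.93 = 0.8928
P(at least one) = 1 − 0.8928 = 0.1072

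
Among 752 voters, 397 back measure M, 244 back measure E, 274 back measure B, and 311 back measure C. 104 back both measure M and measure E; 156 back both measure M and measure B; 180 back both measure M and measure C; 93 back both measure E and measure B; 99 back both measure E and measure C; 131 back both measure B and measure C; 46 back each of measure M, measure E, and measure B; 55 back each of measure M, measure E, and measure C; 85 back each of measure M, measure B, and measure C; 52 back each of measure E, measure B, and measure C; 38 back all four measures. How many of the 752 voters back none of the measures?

89

Inclusion–exclusion gives
|at least one| = 397 + 244 + 274 + 311 − 104 − 156 − 180 − 93 − 99 − 131 + 46 + 55 + 85 + 52 − 38 = 663
None: 752 − 663 = 89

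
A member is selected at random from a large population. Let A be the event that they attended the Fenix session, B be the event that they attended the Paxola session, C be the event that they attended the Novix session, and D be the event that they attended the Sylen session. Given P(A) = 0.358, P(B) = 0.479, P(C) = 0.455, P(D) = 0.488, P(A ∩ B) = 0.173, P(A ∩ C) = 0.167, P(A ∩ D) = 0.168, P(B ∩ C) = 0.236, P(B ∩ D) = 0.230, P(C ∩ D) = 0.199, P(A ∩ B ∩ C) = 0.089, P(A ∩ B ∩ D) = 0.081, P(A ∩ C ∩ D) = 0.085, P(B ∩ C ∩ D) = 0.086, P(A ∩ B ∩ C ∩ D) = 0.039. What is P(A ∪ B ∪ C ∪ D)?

Using inclusion–exclusion:
P(A ∪ B ∪ C ∪ D) = 0.358 + 0.479 + 0.455 + 0.488 − 0.173 − 0.167 − 0.168 − 0.236 − 0.230 − 0.199 + 0.089 + 0.081 + 0.085 + 0.086 − 0.039 = 0.909

0.909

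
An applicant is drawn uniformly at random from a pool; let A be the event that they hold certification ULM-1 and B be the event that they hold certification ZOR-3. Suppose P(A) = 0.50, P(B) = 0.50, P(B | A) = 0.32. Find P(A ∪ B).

0.84

P(A ∩ B) = P(A)·P(B|A) = 0.50 × 0.32 = 0.16
Apply inclusion-exclusion:
P(A ∪ B) = 0.50 + 0.50 − 0.16 = 0.84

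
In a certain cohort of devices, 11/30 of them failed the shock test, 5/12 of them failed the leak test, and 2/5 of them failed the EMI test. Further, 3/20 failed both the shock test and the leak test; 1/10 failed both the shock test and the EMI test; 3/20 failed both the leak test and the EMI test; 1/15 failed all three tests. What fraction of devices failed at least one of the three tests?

Apply inclusion-exclusion:
P(at least one) = 11/30 + 5/12 + 2/5 − 3/20 − 1/10 − 3/20 + 1/15 = 17/20

17/20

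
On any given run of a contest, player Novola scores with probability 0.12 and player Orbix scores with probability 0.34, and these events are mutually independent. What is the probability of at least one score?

P(none) = (1 − 0.12) × (1 − 0.34) = 0.88 × 0.66 = 0.5808
P(at least one) = 1 − 0.5808 = 0.4192

0.4192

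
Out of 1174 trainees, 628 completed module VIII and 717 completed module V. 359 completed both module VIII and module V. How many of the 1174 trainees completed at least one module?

986

Using inclusion–exclusion:
|union| = 628 + 717 − 359 = 986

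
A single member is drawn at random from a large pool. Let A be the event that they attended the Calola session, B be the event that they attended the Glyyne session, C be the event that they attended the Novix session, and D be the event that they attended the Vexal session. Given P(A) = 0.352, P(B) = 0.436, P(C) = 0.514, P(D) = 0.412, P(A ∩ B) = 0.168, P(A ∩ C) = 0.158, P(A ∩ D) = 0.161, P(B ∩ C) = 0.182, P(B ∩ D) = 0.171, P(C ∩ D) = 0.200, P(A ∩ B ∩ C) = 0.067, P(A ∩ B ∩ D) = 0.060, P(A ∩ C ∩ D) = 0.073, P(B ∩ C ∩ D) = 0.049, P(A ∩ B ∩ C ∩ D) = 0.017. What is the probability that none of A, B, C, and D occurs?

Apply inclusion-exclusion:
P(A ∪ B ∪ C ∪ D) = 0.352 + 0.436 + 0.514 + 0.412 − 0.168 − 0.158 − 0.161 − 0.182 − 0.171 − 0.200 + 0.067 + 0.060 + 0.073 + 0.049 − 0.017 = 0.906
P(none) = 1 − 0.906 = 0.094

0.094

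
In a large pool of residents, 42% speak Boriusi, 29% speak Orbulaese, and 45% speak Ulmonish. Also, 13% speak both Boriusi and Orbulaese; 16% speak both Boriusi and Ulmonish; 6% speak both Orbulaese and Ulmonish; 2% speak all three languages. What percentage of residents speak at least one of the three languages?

Inclusion–exclusion gives
P(≥1) = 42 + 29 + 45 − 13 − 16 − 6 + 2 = 83%

83%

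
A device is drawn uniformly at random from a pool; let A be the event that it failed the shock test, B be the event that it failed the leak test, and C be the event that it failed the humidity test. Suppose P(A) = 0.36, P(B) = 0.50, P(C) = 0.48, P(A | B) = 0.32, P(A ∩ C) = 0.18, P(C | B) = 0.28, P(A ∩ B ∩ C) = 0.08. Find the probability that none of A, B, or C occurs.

P(A ∩ B) = P(B)·P(A|B) = 0.50 × 0.32 = 0.16
P(B ∩ C) = P(B)·P(C|B) = 0.50 × 0.28 = 0.14
Apply inclusion-exclusion:
P(A ∪ B ∪ C) = 0.36 + 0.50 + 0.48 − 0.16 − 0.18 − 0.14 + 0.08 = 0.94
P(none) = 1 − 0.94 = 0.06

0.06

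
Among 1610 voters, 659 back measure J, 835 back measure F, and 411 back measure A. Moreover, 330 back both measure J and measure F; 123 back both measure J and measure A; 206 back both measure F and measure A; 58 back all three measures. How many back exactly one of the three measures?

Using the inclusion–exclusion count for exactly one event:
N(exactly one) = 659 + 835 + 411 − 2·330 − 2·123 − 2·206 + 3·58 = 761

761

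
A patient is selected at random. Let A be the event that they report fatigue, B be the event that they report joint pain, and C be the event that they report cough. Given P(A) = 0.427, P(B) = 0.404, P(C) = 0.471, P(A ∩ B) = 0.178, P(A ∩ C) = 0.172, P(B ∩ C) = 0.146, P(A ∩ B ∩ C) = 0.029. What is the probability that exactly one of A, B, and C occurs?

P(exactly one) = 0.427 + 0.404 + 0.471 − 2·0.178 − 2·0.172 − 2·0.146 + 3·0.029 = 0.397

0.397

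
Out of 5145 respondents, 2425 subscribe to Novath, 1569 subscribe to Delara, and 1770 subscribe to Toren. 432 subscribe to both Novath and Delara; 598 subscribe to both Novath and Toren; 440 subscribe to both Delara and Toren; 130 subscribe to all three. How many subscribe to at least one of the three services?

|at least one| = 2425 + 1569 + 1770 − 432 − 598 − 440 + 130 = 4424

4424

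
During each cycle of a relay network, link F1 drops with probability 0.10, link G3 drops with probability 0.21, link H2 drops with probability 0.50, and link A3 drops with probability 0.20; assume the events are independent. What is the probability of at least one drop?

P(none) = (1 − 0.10) × (1 − 0.21) × (1 − 0.50) × (1 − 0.20) = 0.90 × 0.79 × 0.50 × 0.80 = 0.2844
P(at least one) = 1 − 0.2844 = 0.7156

0.7156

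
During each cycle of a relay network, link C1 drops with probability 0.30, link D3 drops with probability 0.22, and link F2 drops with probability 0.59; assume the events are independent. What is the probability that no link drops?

0.22386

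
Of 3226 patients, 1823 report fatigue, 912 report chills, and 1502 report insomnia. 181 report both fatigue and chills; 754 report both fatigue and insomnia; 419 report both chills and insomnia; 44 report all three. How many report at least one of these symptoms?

2927

By inclusion-exclusion,
|at least one| = 1823 + 912 + 1502 − 181 − 754 − 419 + 44 = 2927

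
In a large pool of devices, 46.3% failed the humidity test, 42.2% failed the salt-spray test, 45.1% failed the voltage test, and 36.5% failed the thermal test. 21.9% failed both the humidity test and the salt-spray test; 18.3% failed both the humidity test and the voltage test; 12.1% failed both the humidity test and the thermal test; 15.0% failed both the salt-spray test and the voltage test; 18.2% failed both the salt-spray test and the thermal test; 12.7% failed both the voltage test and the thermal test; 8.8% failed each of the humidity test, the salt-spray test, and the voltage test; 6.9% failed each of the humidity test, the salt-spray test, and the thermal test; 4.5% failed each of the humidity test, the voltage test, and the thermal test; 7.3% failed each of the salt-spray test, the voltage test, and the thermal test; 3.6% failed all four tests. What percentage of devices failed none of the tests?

4.2%

Apply inclusion-exclusion:
P(at least one) = 46.3 + 42.2 + 45.1 + 36.5 − 21.9 − 18.3 − 12.1 − 15.0 − 18.2 − 12.7 + 8.8 + 6.9 + 4.5 + 7.3 − 3.6 = 95.8%
P(none) = 100% − 95.8% = 4.2%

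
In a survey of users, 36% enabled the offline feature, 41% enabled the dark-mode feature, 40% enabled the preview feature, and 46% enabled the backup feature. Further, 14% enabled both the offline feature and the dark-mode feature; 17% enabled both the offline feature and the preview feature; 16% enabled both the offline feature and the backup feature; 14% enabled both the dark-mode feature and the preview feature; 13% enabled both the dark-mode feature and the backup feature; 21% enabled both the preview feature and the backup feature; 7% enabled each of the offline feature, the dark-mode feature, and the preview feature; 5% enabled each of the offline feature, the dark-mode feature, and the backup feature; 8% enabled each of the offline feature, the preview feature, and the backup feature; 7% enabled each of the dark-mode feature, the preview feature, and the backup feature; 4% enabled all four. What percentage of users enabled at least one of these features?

91%

P(≥1) = 36 + 41 + 40 + 46 − 14 − 17 − 16 − 14 − 13 − 21 + 7 + 5 + 8 + 7 − 4 = 91%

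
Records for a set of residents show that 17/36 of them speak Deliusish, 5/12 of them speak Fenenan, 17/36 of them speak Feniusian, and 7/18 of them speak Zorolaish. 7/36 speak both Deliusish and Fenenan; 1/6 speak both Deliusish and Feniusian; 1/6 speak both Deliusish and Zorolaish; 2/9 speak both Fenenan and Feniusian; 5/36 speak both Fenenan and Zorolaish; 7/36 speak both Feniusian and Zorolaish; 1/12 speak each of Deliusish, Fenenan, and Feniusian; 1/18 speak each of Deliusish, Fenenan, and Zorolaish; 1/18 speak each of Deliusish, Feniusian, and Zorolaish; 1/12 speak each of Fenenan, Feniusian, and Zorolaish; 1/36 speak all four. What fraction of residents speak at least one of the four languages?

11/12

P(≥1) = 17/36 + 5/12 + 17/36 + 7/18 − 7/36 − 1/6 − 1/6 − 2/9 − 5/36 − 7/36 + 1/12 + 1/18 + 1/18 + 1/12 − 1/36 = 11/12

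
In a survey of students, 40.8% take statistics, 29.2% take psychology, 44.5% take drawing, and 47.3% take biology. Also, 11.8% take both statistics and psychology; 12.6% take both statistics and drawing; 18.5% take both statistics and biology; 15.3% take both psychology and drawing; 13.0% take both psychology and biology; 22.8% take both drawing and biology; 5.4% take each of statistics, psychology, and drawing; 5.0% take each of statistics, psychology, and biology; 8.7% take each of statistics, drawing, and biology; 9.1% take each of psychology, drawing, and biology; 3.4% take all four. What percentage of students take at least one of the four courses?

92.6%

P(union) = 40.8 + 29.2 + 44.5 + 47.3 − 11.8 − 12.6 − 18.5 − 15.3 − 13.0 − 22.8 + 5.4 + 5.0 + 8.7 + 9.1 − 3.4 = 92.6%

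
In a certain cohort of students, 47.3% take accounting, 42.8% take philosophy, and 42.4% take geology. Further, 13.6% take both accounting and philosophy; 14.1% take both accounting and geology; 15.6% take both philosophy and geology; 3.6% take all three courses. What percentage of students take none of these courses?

7.2%

By inclusion-exclusion,
P(at least one) = 47.3 + 42.8 + 42.4 − 13.6 − 14.1 − 15.6 + 3.6 = 92.8%
P(none) = 100% − 92.8% = 7.2%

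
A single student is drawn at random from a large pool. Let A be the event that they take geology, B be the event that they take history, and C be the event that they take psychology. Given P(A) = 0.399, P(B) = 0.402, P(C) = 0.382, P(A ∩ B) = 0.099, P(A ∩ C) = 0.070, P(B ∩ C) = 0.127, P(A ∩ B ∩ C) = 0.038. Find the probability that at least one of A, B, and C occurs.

0.925

P(A ∪ B ∪ C) = 0.399 + 0.402 + 0.382 − 0.099 − 0.070 − 0.127 + 0.038 = 0.925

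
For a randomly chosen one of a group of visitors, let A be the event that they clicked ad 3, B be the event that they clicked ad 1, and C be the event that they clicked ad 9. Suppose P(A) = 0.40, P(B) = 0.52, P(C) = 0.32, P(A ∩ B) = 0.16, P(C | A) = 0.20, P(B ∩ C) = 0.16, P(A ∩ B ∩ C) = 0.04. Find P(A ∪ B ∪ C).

0.88

P(A ∩ C) = P(A)·P(C|A) = 0.40 × 0.20 = 0.08
Inclusion–exclusion gives
P(A ∪ B ∪ C) = 0.40 + 0.52 + 0.32 − 0.16 − 0.08 − 0.16 + 0.04 = 0.88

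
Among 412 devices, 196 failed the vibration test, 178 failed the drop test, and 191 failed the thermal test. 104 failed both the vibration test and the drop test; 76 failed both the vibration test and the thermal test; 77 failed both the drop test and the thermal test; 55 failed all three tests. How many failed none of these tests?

49

|at least one| = 196 + 178 + 191 − 104 − 76 − 77 + 55 = 363
None: 412 − 363 = 49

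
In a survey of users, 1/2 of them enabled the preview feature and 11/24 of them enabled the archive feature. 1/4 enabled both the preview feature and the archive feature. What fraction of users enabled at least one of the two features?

P(≥1) = 1/2 + 11/24 − 1/4 = 17/24

17/24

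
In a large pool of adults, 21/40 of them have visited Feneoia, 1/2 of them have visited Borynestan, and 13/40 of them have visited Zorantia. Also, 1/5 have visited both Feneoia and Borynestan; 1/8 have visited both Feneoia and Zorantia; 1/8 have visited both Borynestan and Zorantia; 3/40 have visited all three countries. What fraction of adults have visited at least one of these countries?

P(≥1) = 21/40 + 1/2 + 13/40 − 1/5 − 1/8 − 1/8 + 3/40 = 39/40

39/40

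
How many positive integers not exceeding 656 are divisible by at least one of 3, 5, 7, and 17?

374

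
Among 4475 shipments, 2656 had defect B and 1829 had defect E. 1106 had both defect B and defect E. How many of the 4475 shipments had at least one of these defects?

3379

By inclusion-exclusion,
N(≥1) = 2656 + 1829 − 1106 = 3379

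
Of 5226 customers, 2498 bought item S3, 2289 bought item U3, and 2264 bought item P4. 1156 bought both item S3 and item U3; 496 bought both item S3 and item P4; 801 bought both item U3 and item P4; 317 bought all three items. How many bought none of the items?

|union| = 2498 + 2289 + 2264 − 1156 − 496 − 801 + 317 = 4915
None: 5226 − 4915 = 311

311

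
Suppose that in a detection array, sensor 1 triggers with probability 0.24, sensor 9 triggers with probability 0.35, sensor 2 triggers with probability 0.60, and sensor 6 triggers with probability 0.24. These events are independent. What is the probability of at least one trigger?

0.849824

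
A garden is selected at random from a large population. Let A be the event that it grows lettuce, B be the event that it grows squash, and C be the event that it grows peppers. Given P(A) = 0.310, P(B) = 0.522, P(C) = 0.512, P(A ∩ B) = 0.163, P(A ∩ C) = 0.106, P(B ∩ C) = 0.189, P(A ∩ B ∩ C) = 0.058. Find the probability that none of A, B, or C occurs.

0.056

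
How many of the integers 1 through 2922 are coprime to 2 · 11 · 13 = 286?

1226

Inclusion–exclusion gives
1461 + 265 + 224 − 132 − 112 − 20 + 10 = 1696
2922 − 1696 = 1226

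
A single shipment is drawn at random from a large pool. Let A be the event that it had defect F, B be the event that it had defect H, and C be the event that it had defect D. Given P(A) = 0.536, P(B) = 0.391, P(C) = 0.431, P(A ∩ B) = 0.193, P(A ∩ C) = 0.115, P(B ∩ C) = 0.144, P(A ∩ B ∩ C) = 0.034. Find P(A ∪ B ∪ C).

0.940

Inclusion–exclusion gives
P(A ∪ B ∪ C) = 0.536 + 0.391 + 0.431 − 0.193 − 0.115 − 0.144 + 0.034 = 0.940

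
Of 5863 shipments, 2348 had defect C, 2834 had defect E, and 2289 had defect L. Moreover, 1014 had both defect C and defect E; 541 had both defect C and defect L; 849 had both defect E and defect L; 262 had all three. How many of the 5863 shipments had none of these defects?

534

By inclusion-exclusion,
N(≥1) = 2348 + 2834 + 2289 − 1014 − 541 − 849 + 262 = 5329
None: 5863 − 5329 = 534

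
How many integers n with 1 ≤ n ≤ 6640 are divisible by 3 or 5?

3099

Using inclusion–exclusion:
2213 + 1328 − 442 = 3099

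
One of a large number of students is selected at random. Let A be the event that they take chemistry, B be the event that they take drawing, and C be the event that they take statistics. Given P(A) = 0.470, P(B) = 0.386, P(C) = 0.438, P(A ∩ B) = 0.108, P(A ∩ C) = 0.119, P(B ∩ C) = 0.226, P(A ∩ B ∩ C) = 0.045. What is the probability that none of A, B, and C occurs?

0.114

P(A ∪ B ∪ C) = 0.470 + 0.386 + 0.438 − 0.108 − 0.119 − 0.226 + 0.045 = 0.886
P(none) = 1 − 0.886 = 0.114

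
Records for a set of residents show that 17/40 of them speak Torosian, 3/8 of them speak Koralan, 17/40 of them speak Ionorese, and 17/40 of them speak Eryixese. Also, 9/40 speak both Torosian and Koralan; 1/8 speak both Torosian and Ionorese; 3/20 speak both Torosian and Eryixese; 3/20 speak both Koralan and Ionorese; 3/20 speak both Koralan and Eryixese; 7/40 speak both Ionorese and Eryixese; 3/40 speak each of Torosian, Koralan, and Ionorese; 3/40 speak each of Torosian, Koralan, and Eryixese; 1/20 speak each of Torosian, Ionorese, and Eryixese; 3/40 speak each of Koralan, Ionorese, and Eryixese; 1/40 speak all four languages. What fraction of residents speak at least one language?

Using inclusion–exclusion:
P(at least one) = 17/40 + 3/8 + 17/40 + 17/40 − 9/40 − 1/8 − 3/20 − 3/20 − 3/20 − 7/40 + 3/40 + 3/40 + 1/20 + 3/40 − 1/40 = 37/40

37/40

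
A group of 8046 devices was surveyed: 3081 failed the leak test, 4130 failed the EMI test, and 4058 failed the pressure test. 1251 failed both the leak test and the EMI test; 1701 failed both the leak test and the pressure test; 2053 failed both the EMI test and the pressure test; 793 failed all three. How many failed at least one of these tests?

7057

By inclusion–exclusion:
N(≥1) = 3081 + 4130 + 4058 − 1251 − 1701 − 2053 + 793 = 7057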